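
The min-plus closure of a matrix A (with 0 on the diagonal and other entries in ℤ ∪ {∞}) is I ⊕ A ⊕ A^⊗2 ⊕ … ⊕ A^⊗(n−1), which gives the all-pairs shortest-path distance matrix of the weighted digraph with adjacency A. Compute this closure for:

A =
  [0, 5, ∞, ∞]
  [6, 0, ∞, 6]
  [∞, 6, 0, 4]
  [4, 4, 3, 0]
Closure =
  [0, 5, 14, 11]
  [6, 0, 9, 6]
  [8, 6, 0, 4]
  [4, 4, 3, 0]

This is the Floyd-Warshall all-pairs shortest-path computation. For each intermediate vertex k = 0, 1, …, 3, update dist[i][j] ← min(dist[i][j], dist[i][k] + dist[k][j]). The final matrix gives, for each (i, j), the minimum total weight of any directed path from i to j (possibly empty when i = j).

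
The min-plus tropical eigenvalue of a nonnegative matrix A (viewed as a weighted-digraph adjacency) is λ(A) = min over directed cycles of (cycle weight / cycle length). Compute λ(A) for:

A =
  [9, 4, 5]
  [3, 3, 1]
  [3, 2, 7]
λ(A) = 3/2

Enumerate directed cycles and compute their means (weight / length). Sample:
  cycle 0 → 0: weight = 9, length = 1, mean = 9/1 ≈ 9.000
  cycle 1 → 1: weight = 3, length = 1, mean = 3/1 ≈ 3.000
  cycle 2 → 2: weight = 7, length = 1, mean = 7/1 ≈ 7.000
  cycle 0 → 1 → 0: weight = 7, length = 2, mean = 7/2 ≈ 3.500
  cycle 0 → 2 → 0: weight = 8, length = 2, mean = 8/2 ≈ 4.000
  cycle 1 → 0 → 1: weight = 7, length = 2, mean = 7/2 ≈ 3.500
Minimum mean = 1.500, attained e.g. along the cycle 1 → 2 → 1 with weight 3 and length 2. So λ(A) = 3/2 = 3/2.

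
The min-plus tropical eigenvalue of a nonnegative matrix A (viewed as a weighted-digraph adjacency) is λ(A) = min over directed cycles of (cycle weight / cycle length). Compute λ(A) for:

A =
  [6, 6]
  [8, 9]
λ(A) = 6

Enumerate directed cycles and compute their means (weight / length). Sample:
  cycle 0 → 0: weight = 6, length = 1, mean = 6/1 ≈ 6.000
  cycle 1 → 1: weight = 9, length = 1, mean = 9/1 ≈ 9.000
  cycle 0 → 1 → 0: weight = 14, length = 2, mean = 14/2 ≈ 7.000
  cycle 1 → 0 → 1: weight = 14, length = 2, mean = 14/2 ≈ 7.000
Minimum mean = 6.000, attained e.g. along the cycle 0 → 0 with weight 6 and length 1. So λ(A) = 6/1 = 6.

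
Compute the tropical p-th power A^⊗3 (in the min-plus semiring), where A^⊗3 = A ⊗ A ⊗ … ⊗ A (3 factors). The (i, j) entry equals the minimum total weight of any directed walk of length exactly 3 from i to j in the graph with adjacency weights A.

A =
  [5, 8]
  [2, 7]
A^⊗3 =
  [15, 18]
  [12, 15]

Each entry (A^⊗3)_ij equals the minimum over all length-3 walks i = v_0 → v_1 → … → v_3 = j of Σ_t A[v_t][v_{t+1}]. For example, for (i, j) = (0, 1) we minimise over 4 possible intermediate vertex sequences; the minimum is 18, attained along the walk 0 → 0 → 0 → 1.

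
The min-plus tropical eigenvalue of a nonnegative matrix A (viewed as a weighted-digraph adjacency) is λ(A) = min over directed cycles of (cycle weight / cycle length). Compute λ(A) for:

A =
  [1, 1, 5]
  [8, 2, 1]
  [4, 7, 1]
λ(A) = 1

Enumerate directed cycles and compute their means (weight / length). Sample:
  cycle 0 → 0: weight = 1, length = 1, mean = 1/1 ≈ 1.000
  cycle 1 → 1: weight = 2, length = 1, mean = 2/1 ≈ 2.000
  cycle 2 → 2: weight = 1, length = 1, mean = 1/1 ≈ 1.000
  cycle 0 → 1 → 0: weight = 9, length = 2, mean = 9/2 ≈ 4.500
  cycle 0 → 2 → 0: weight = 9, length = 2, mean = 9/2 ≈ 4.500
  cycle 1 → 0 → 1: weight = 9, length = 2, mean = 9/2 ≈ 4.500
Minimum mean = 1.000, attained e.g. along the cycle 0 → 0 with weight 1 and length 1. So λ(A) = 1/1 = 1.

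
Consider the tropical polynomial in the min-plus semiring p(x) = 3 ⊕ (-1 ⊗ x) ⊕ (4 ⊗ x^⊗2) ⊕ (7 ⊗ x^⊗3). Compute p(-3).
p(-3) = -4

A tropical monomial a ⊗ x^⊗i evaluates to a + i · x. Evaluating each term at x = -3:
  Term 0 contributes 3 + 0 · -3 = 3
  Term 1 contributes -1 + 1 · -3 = -4
  Term 2 contributes 4 + 2 · -3 = -2
  Term 3 contributes 7 + 3 · -3 = -2
p(-3) = ⊕ of these = min[3, -4, -2, -2] = -4.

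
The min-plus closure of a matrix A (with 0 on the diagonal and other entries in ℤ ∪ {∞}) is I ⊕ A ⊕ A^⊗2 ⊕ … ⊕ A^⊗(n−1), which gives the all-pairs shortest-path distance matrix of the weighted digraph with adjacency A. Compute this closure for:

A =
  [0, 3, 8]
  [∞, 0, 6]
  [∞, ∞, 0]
Closure =
  [0, 3, 8]
  [∞, 0, 6]
  [∞, ∞, 0]

This is the Floyd-Warshall all-pairs shortest-path computation. For each intermediate vertex k = 0, 1, …, 2, update dist[i][j] ← min(dist[i][j], dist[i][k] + dist[k][j]). The final matrix gives, for each (i, j), the minimum total weight of any directed path from i to j (possibly empty when i = j).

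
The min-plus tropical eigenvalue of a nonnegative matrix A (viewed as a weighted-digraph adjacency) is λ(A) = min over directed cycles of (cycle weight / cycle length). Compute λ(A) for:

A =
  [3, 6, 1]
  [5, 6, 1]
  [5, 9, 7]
λ(A) = 3

Enumerate directed cycles and compute their means (weight / length). Sample:
  cycle 0 → 0: weight = 3, length = 1, mean = 3/1 ≈ 3.000
  cycle 1 → 1: weight = 6, length = 1, mean = 6/1 ≈ 6.000
  cycle 2 → 2: weight = 7, length = 1, mean = 7/1 ≈ 7.000
  cycle 0 → 1 → 0: weight = 11, length = 2, mean = 11/2 ≈ 5.500
  cycle 0 → 2 → 0: weight = 6, length = 2, mean = 6/2 ≈ 3.000
  cycle 1 → 0 → 1: weight = 11, length = 2, mean = 11/2 ≈ 5.500
Minimum mean = 3.000, attained e.g. along the cycle 0 → 0 with weight 3 and length 1. So λ(A) = 3/1 = 3.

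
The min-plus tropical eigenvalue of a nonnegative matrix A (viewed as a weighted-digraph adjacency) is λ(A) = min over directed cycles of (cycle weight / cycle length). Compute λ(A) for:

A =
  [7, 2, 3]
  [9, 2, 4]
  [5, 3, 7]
λ(A) = 2

Enumerate directed cycles and compute their means (weight / length). Sample:
  cycle 0 → 0: weight = 7, length = 1, mean = 7/1 ≈ 7.000
  cycle 1 → 1: weight = 2, length = 1, mean = 2/1 ≈ 2.000
  cycle 2 → 2: weight = 7, length = 1, mean = 7/1 ≈ 7.000
  cycle 0 → 1 → 0: weight = 11, length = 2, mean = 11/2 ≈ 5.500
  cycle 0 → 2 → 0: weight = 8, length = 2, mean = 8/2 ≈ 4.000
  cycle 1 → 0 → 1: weight = 11, length = 2, mean = 11/2 ≈ 5.500
Minimum mean = 2.000, attained e.g. along the cycle 1 → 1 with weight 2 and length 1. So λ(A) = 2/1 = 2.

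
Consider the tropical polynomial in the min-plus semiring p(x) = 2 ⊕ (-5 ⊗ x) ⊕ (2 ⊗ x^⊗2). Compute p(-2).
p(-2) = -7

A tropical monomial a ⊗ x^⊗i evaluates to a + i · x. Evaluating each term at x = -2:
  Term 0 contributes 2 + 0 · -2 = 2
  Term 1 contributes -5 + 1 · -2 = -7
  Term 2 contributes 2 + 2 · -2 = -2
p(-2) = ⊕ of these = min[2, -7, -2] = -7.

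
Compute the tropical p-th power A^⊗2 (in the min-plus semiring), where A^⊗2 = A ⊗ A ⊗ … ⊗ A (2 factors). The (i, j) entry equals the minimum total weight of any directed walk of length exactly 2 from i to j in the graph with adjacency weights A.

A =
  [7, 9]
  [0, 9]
A^⊗2 =
  [9, 16]
  [7, 9]

Each entry (A^⊗2)_ij equals the minimum over all length-2 walks i = v_0 → v_1 → … → v_2 = j of Σ_t A[v_t][v_{t+1}]. For example, for (i, j) = (0, 1) we minimise over 2 possible intermediate vertex sequences; the minimum is 16, attained along the walk 0 → 0 → 1.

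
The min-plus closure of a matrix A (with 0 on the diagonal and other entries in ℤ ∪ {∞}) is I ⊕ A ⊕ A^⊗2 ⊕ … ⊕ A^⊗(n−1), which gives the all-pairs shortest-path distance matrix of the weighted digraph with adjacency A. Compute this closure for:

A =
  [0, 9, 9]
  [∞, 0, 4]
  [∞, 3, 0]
Closure =
  [0, 9, 9]
  [∞, 0, 4]
  [∞, 3, 0]

This is the Floyd-Warshall all-pairs shortest-path computation. For each intermediate vertex k = 0, 1, …, 2, update dist[i][j] ← min(dist[i][j], dist[i][k] + dist[k][j]). The final matrix gives, for each (i, j), the minimum total weight of any directed path from i to j (possibly empty when i = j).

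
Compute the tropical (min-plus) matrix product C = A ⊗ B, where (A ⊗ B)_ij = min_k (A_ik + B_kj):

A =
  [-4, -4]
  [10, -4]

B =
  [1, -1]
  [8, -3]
A ⊗ B =
  [-3, -7]
  [4, -7]

Apply the min-plus product entry-by-entry:
  C[0][0] = min over k of (A[0][0] + B[0][0] = -4 + 1 = -3, A[0][1] + B[1][0] = -4 + 8 = 4) = -3 (attained at k = 0)
  C[0][1] = min over k of (A[0][0] + B[0][1] = -4 + -1 = -5, A[0][1] + B[1][1] = -4 + -3 = -7) = -7 (attained at k = 1)
  C[1][0] = min over k of (A[1][0] + B[0][0] = 10 + 1 = 11, A[1][1] + B[1][0] = -4 + 8 = 4) = 4 (attained at k = 1)
  C[1][1] = min over k of (A[1][0] + B[0][1] = 10 + -1 = 9, A[1][1] + B[1][1] = -4 + -3 = -7) = -7 (attained at k = 1)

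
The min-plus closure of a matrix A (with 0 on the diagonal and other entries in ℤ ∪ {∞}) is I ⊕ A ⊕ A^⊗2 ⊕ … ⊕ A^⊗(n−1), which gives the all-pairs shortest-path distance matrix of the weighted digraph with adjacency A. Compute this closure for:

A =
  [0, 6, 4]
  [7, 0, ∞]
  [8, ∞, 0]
Closure =
  [0, 6, 4]
  [7, 0, 11]
  [8, 14, 0]

This is the Floyd-Warshall all-pairs shortest-path computation. For each intermediate vertex k = 0, 1, …, 2, update dist[i][j] ← min(dist[i][j], dist[i][k] + dist[k][j]). The final matrix gives, for each (i, j), the minimum total weight of any directed path from i to j (possibly empty when i = j).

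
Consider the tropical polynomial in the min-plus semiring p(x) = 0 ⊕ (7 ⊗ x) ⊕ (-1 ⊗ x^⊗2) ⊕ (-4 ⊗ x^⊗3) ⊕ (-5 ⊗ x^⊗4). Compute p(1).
p(1) = -1

A tropical monomial a ⊗ x^⊗i evaluates to a + i · x. Evaluating each term at x = 1:
  Term 0 contributes 0 + 0 · 1 = 0
  Term 1 contributes 7 + 1 · 1 = 8
  Term 2 contributes -1 + 2 · 1 = 1
  Term 3 contributes -4 + 3 · 1 = -1
  Term 4 contributes -5 + 4 · 1 = -1
p(1) = ⊕ of these = min[0, 8, 1, -1, -1] = -1.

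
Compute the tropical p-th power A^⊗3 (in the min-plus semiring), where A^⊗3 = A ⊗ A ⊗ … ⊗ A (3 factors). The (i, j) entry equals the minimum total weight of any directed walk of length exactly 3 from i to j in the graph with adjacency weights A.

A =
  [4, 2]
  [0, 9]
A^⊗3 =
  [6, 4]
  [2, 6]

Each entry (A^⊗3)_ij equals the minimum over all length-3 walks i = v_0 → v_1 → … → v_3 = j of Σ_t A[v_t][v_{t+1}]. For example, for (i, j) = (0, 1) we minimise over 4 possible intermediate vertex sequences; the minimum is 4, attained along the walk 0 → 1 → 0 → 1.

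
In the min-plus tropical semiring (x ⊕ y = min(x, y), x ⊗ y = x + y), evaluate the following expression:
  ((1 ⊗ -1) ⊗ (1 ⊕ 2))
((1 ⊗ -1) ⊗ (1 ⊕ 2)) = 1

Expand innermost to outermost. Recall ⊕ takes the minimum of its arguments and ⊗ takes their sum. Working out the expression ((1 ⊗ -1) ⊗ (1 ⊕ 2)) gives 1.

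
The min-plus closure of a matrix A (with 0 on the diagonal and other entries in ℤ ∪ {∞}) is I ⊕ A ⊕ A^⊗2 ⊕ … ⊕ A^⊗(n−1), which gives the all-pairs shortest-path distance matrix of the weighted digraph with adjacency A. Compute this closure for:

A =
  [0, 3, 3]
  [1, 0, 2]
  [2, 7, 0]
Closure =
  [0, 3, 3]
  [1, 0, 2]
  [2, 5, 0]

This is the Floyd-Warshall all-pairs shortest-path computation. For each intermediate vertex k = 0, 1, …, 2, update dist[i][j] ← min(dist[i][j], dist[i][k] + dist[k][j]). The final matrix gives, for each (i, j), the minimum total weight of any directed path from i to j (possibly empty when i = j).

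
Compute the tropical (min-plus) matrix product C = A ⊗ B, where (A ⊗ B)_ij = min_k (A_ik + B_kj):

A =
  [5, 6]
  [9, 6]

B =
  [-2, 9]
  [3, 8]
A ⊗ B =
  [3, 14]
  [7, 14]

Apply the min-plus product entry-by-entry:
  C[0][0] = min over k of (A[0][0] + B[0][0] = 5 + -2 = 3, A[0][1] + B[1][0] = 6 + 3 = 9) = 3 (attained at k = 0)
  C[0][1] = min over k of (A[0][0] + B[0][1] = 5 + 9 = 14, A[0][1] + B[1][1] = 6 + 8 = 14) = 14 (attained at k = 0)
  C[1][0] = min over k of (A[1][0] + B[0][0] = 9 + -2 = 7, A[1][1] + B[1][0] = 6 + 3 = 9) = 7 (attained at k = 0)
  C[1][1] = min over k of (A[1][0] + B[0][1] = 9 + 9 = 18, A[1][1] + B[1][1] = 6 + 8 = 14) = 14 (attained at k = 1)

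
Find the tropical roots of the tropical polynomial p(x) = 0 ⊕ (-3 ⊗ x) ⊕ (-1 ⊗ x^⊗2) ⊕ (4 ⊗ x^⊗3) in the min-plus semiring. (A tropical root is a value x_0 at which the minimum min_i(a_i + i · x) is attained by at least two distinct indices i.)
Roots: {-5, -2, 3}

Each tropical root is a break point of the lower envelope of the lines y = a_i + i · x (there are 4 lines, with slopes 0, 1, ..., 3). Only the lines that attain the minimum somewhere contribute to roots; other lines are dominated. Here the surviving (envelope) indices are i = 3, i = 2, i = 1, i = 0.
Intersections between consecutive envelope lines give the roots: for adjacent envelope indices i < j the intersection is x = (a_i − a_j) / (j − i). Reading off the sorted break points: {-5, -2, 3}.
Verification: at each break x_0, at least two indices attain the minimum of min_i(a_i + i · x_0).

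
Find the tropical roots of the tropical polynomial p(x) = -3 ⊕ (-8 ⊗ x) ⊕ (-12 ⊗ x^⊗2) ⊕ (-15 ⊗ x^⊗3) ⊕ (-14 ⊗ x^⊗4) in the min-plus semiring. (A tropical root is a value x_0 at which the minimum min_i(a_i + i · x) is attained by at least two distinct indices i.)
Roots: {-1, 3, 4, 5}

Each tropical root is a break point of the lower envelope of the lines y = a_i + i · x (there are 5 lines, with slopes 0, 1, ..., 4). Only the lines that attain the minimum somewhere contribute to roots; other lines are dominated. Here the surviving (envelope) indices are i = 4, i = 3, i = 2, i = 1, i = 0.
Intersections between consecutive envelope lines give the roots: for adjacent envelope indices i < j the intersection is x = (a_i − a_j) / (j − i). Reading off the sorted break points: {-1, 3, 4, 5}.
Verification: at each break x_0, at least two indices attain the minimum of min_i(a_i + i · x_0).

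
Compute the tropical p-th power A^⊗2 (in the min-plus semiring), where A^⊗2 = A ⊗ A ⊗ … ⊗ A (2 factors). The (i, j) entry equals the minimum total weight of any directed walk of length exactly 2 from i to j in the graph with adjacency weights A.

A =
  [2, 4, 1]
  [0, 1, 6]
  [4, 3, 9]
A^⊗2 =
  [4, 4, 3]
  [1, 2, 1]
  [3, 4, 5]

Each entry (A^⊗2)_ij equals the minimum over all length-2 walks i = v_0 → v_1 → … → v_2 = j of Σ_t A[v_t][v_{t+1}]. For example, for (i, j) = (0, 2) we minimise over 3 possible intermediate vertex sequences; the minimum is 3, attained along the walk 0 → 0 → 2.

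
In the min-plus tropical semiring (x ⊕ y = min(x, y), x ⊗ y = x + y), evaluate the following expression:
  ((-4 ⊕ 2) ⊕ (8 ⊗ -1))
((-4 ⊕ 2) ⊕ (8 ⊗ -1)) = -4

Expand innermost to outermost. Recall ⊕ takes the minimum of its arguments and ⊗ takes their sum. Working out the expression ((-4 ⊕ 2) ⊕ (8 ⊗ -1)) gives -4.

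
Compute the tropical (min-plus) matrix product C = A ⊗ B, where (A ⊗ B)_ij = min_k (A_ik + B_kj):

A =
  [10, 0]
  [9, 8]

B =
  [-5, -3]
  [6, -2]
A ⊗ B =
  [5, -2]
  [4, 6]

Apply the min-plus product entry-by-entry:
  C[0][0] = min over k of (A[0][0] + B[0][0] = 10 + -5 = 5, A[0][1] + B[1][0] = 0 + 6 = 6) = 5 (attained at k = 0)
  C[0][1] = min over k of (A[0][0] + B[0][1] = 10 + -3 = 7, A[0][1] + B[1][1] = 0 + -2 = -2) = -2 (attained at k = 1)
  C[1][0] = min over k of (A[1][0] + B[0][0] = 9 + -5 = 4, A[1][1] + B[1][0] = 8 + 6 = 14) = 4 (attained at k = 0)
  C[1][1] = min over k of (A[1][0] + B[0][1] = 9 + -3 = 6, A[1][1] + B[1][1] = 8 + -2 = 6) = 6 (attained at k = 0)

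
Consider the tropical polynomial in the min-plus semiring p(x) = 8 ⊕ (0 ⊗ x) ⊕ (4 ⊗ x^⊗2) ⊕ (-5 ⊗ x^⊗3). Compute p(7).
p(7) = 7

A tropical monomial a ⊗ x^⊗i evaluates to a + i · x. Evaluating each term at x = 7:
  Term 0 contributes 8 + 0 · 7 = 8
  Term 1 contributes 0 + 1 · 7 = 7
  Term 2 contributes 4 + 2 · 7 = 18
  Term 3 contributes -5 + 3 · 7 = 16
p(7) = ⊕ of these = min[8, 7, 18, 16] = 7.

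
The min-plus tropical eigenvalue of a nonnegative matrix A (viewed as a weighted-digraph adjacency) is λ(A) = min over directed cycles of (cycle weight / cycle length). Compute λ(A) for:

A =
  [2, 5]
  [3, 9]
λ(A) = 2

Enumerate directed cycles and compute their means (weight / length). Sample:
  cycle 0 → 0: weight = 2, length = 1, mean = 2/1 ≈ 2.000
  cycle 1 → 1: weight = 9, length = 1, mean = 9/1 ≈ 9.000
  cycle 0 → 1 → 0: weight = 8, length = 2, mean = 8/2 ≈ 4.000
  cycle 1 → 0 → 1: weight = 8, length = 2, mean = 8/2 ≈ 4.000
Minimum mean = 2.000, attained e.g. along the cycle 0 → 0 with weight 2 and length 1. So λ(A) = 2/1 = 2.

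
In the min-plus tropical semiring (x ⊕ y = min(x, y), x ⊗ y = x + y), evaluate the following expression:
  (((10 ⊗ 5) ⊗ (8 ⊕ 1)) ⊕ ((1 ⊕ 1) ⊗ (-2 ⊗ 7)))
(((10 ⊗ 5) ⊗ (8 ⊕ 1)) ⊕ ((1 ⊕ 1) ⊗ (-2 ⊗ 7))) = 6

Expand innermost to outermost. Recall ⊕ takes the minimum of its arguments and ⊗ takes their sum. Working out the expression (((10 ⊗ 5) ⊗ (8 ⊕ 1)) ⊕ ((1 ⊕ 1) ⊗ (-2 ⊗ 7))) gives 6.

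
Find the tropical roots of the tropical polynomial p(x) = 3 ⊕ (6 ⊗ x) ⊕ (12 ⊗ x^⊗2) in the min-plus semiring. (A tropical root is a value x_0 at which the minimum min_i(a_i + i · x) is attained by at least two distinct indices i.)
Roots: {-6, -3}

Each tropical root is a break point of the lower envelope of the lines y = a_i + i · x (there are 3 lines, with slopes 0, 1, ..., 2). Only the lines that attain the minimum somewhere contribute to roots; other lines are dominated. Here the surviving (envelope) indices are i = 2, i = 1, i = 0.
Intersections between consecutive envelope lines give the roots: for adjacent envelope indices i < j the intersection is x = (a_i − a_j) / (j − i). Reading off the sorted break points: {-6, -3}.
Verification: at each break x_0, at least two indices attain the minimum of min_i(a_i + i · x_0).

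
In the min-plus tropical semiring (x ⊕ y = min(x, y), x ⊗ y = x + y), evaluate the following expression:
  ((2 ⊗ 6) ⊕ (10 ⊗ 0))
((2 ⊗ 6) ⊕ (10 ⊗ 0)) = 8

Expand innermost to outermost. Recall ⊕ takes the minimum of its arguments and ⊗ takes their sum. Working out the expression ((2 ⊗ 6) ⊕ (10 ⊗ 0)) gives 8.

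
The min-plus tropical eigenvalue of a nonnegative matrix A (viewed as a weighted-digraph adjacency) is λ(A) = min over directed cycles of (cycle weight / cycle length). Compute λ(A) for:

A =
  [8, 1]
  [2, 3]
λ(A) = 3/2

Enumerate directed cycles and compute their means (weight / length). Sample:
  cycle 0 → 0: weight = 8, length = 1, mean = 8/1 ≈ 8.000
  cycle 1 → 1: weight = 3, length = 1, mean = 3/1 ≈ 3.000
  cycle 0 → 1 → 0: weight = 3, length = 2, mean = 3/2 ≈ 1.500
  cycle 1 → 0 → 1: weight = 3, length = 2, mean = 3/2 ≈ 1.500
Minimum mean = 1.500, attained e.g. along the cycle 0 → 1 → 0 with weight 3 and length 2. So λ(A) = 3/2 = 3/2.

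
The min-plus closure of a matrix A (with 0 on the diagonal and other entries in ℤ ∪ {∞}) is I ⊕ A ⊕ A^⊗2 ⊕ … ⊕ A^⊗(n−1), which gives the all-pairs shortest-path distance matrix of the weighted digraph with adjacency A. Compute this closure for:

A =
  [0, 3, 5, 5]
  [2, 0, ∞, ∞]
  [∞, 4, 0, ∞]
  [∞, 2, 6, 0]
Closure =
  [0, 3, 5, 5]
  [2, 0, 7, 7]
  [6, 4, 0, 11]
  [4, 2, 6, 0]

This is the Floyd-Warshall all-pairs shortest-path computation. For each intermediate vertex k = 0, 1, …, 3, update dist[i][j] ← min(dist[i][j], dist[i][k] + dist[k][j]). The final matrix gives, for each (i, j), the minimum total weight of any directed path from i to j (possibly empty when i = j).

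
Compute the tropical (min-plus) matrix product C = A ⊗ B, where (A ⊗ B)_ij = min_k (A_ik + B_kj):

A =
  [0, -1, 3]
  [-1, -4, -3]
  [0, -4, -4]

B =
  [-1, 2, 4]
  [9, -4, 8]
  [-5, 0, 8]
A ⊗ B =
  [-2, -5, 4]
  [-8, -8, 3]
  [-9, -8, 4]

Apply the min-plus product entry-by-entry:
  C[0][0] = min over k of (A[0][0] + B[0][0] = 0 + -1 = -1, A[0][1] + B[1][0] = -1 + 9 = 8, A[0][2] + B[2][0] = 3 + -5 = -2) = -2 (attained at k = 2)
  C[0][1] = min over k of (A[0][0] + B[0][1] = 0 + 2 = 2, A[0][1] + B[1][1] = -1 + -4 = -5, A[0][2] + B[2][1] = 3 + 0 = 3) = -5 (attained at k = 1)
  C[0][2] = min over k of (A[0][0] + B[0][2] = 0 + 4 = 4, A[0][1] + B[1][2] = -1 + 8 = 7, A[0][2] + B[2][2] = 3 + 8 = 11) = 4 (attained at k = 0)
  C[1][0] = min over k of (A[1][0] + B[0][0] = -1 + -1 = -2, A[1][1] + B[1][0] = -4 + 9 = 5, A[1][2] + B[2][0] = -3 + -5 = -8) = -8 (attained at k = 2)
  C[1][1] = min over k of (A[1][0] + B[0][1] = -1 + 2 = 1, A[1][1] + B[1][1] = -4 + -4 = -8, A[1][2] + B[2][1] = -3 + 0 = -3) = -8 (attained at k = 1)
  C[1][2] = min over k of (A[1][0] + B[0][2] = -1 + 4 = 3, A[1][1] + B[1][2] = -4 + 8 = 4, A[1][2] + B[2][2] = -3 + 8 = 5) = 3 (attained at k = 0)
  C[2][0] = min over k of (A[2][0] + B[0][0] = 0 + -1 = -1, A[2][1] + B[1][0] = -4 + 9 = 5, A[2][2] + B[2][0] = -4 + -5 = -9) = -9 (attained at k = 2)
  C[2][1] = min over k of (A[2][0] + B[0][1] = 0 + 2 = 2, A[2][1] + B[1][1] = -4 + -4 = -8, A[2][2] + B[2][1] = -4 + 0 = -4) = -8 (attained at k = 1)
  C[2][2] = min over k of (A[2][0] + B[0][2] = 0 + 4 = 4, A[2][1] + B[1][2] = -4 + 8 = 4, A[2][2] + B[2][2] = -4 + 8 = 4) = 4 (attained at k = 0)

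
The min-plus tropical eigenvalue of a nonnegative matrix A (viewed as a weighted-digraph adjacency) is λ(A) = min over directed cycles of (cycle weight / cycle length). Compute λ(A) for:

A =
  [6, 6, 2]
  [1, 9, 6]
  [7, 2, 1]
λ(A) = 1

Enumerate directed cycles and compute their means (weight / length). Sample:
  cycle 0 → 0: weight = 6, length = 1, mean = 6/1 ≈ 6.000
  cycle 1 → 1: weight = 9, length = 1, mean = 9/1 ≈ 9.000
  cycle 2 → 2: weight = 1, length = 1, mean = 1/1 ≈ 1.000
  cycle 0 → 1 → 0: weight = 7, length = 2, mean = 7/2 ≈ 3.500
  cycle 0 → 2 → 0: weight = 9, length = 2, mean = 9/2 ≈ 4.500
  cycle 1 → 0 → 1: weight = 7, length = 2, mean = 7/2 ≈ 3.500
Minimum mean = 1.000, attained e.g. along the cycle 2 → 2 with weight 1 and length 1. So λ(A) = 1/1 = 1.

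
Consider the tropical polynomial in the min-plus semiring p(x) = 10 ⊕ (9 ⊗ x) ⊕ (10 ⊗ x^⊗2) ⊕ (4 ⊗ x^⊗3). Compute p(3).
p(3) = 10

A tropical monomial a ⊗ x^⊗i evaluates to a + i · x. Evaluating each term at x = 3:
  Term 0 contributes 10 + 0 · 3 = 10
  Term 1 contributes 9 + 1 · 3 = 12
  Term 2 contributes 10 + 2 · 3 = 16
  Term 3 contributes 4 + 3 · 3 = 13
p(3) = ⊕ of these = min[10, 12, 16, 13] = 10.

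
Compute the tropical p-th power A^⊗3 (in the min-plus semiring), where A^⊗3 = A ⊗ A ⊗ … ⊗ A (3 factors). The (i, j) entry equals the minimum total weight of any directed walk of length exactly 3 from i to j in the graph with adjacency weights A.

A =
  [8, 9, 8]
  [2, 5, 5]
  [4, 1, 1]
A^⊗3 =
  [11, 10, 10]
  [8, 7, 7]
  [4, 3, 3]

Each entry (A^⊗3)_ij equals the minimum over all length-3 walks i = v_0 → v_1 → … → v_3 = j of Σ_t A[v_t][v_{t+1}]. For example, for (i, j) = (0, 2) we minimise over 9 possible intermediate vertex sequences; the minimum is 10, attained along the walk 0 → 2 → 2 → 2.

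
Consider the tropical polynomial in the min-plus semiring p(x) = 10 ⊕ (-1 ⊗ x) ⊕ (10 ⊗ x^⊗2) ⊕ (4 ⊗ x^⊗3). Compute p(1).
p(1) = 0

A tropical monomial a ⊗ x^⊗i evaluates to a + i · x. Evaluating each term at x = 1:
  Term 0 contributes 10 + 0 · 1 = 10
  Term 1 contributes -1 + 1 · 1 = 0
  Term 2 contributes 10 + 2 · 1 = 12
  Term 3 contributes 4 + 3 · 1 = 7
p(1) = ⊕ of these = min[10, 0, 12, 7] = 0.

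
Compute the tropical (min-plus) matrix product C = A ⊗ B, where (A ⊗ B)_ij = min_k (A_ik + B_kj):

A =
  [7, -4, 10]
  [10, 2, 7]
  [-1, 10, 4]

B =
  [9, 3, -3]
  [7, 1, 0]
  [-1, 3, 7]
A ⊗ B =
  [3, -3, -4]
  [6, 3, 2]
  [3, 2, -4]

Apply the min-plus product entry-by-entry:
  C[0][0] = min over k of (A[0][0] + B[0][0] = 7 + 9 = 16, A[0][1] + B[1][0] = -4 + 7 = 3, A[0][2] + B[2][0] = 10 + -1 = 9) = 3 (attained at k = 1)
  C[0][1] = min over k of (A[0][0] + B[0][1] = 7 + 3 = 10, A[0][1] + B[1][1] = -4 + 1 = -3, A[0][2] + B[2][1] = 10 + 3 = 13) = -3 (attained at k = 1)
  C[0][2] = min over k of (A[0][0] + B[0][2] = 7 + -3 = 4, A[0][1] + B[1][2] = -4 + 0 = -4, A[0][2] + B[2][2] = 10 + 7 = 17) = -4 (attained at k = 1)
  C[1][0] = min over k of (A[1][0] + B[0][0] = 10 + 9 = 19, A[1][1] + B[1][0] = 2 + 7 = 9, A[1][2] + B[2][0] = 7 + -1 = 6) = 6 (attained at k = 2)
  C[1][1] = min over k of (A[1][0] + B[0][1] = 10 + 3 = 13, A[1][1] + B[1][1] = 2 + 1 = 3, A[1][2] + B[2][1] = 7 + 3 = 10) = 3 (attained at k = 1)
  C[1][2] = min over k of (A[1][0] + B[0][2] = 10 + -3 = 7, A[1][1] + B[1][2] = 2 + 0 = 2, A[1][2] + B[2][2] = 7 + 7 = 14) = 2 (attained at k = 1)
  C[2][0] = min over k of (A[2][0] + B[0][0] = -1 + 9 = 8, A[2][1] + B[1][0] = 10 + 7 = 17, A[2][2] + B[2][0] = 4 + -1 = 3) = 3 (attained at k = 2)
  C[2][1] = min over k of (A[2][0] + B[0][1] = -1 + 3 = 2, A[2][1] + B[1][1] = 10 + 1 = 11, A[2][2] + B[2][1] = 4 + 3 = 7) = 2 (attained at k = 0)
  C[2][2] = min over k of (A[2][0] + B[0][2] = -1 + -3 = -4, A[2][1] + B[1][2] = 10 + 0 = 10, A[2][2] + B[2][2] = 4 + 7 = 11) = -4 (attained at k = 0)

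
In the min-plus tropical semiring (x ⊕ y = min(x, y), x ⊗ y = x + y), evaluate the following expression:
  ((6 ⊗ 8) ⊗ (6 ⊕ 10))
((6 ⊗ 8) ⊗ (6 ⊕ 10)) = 20

Expand innermost to outermost. Recall ⊕ takes the minimum of its arguments and ⊗ takes their sum. Working out the expression ((6 ⊗ 8) ⊗ (6 ⊕ 10)) gives 20.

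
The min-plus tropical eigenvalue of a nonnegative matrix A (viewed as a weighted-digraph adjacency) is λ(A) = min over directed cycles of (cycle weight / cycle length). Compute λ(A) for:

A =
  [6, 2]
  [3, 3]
λ(A) = 5/2

Enumerate directed cycles and compute their means (weight / length). Sample:
  cycle 0 → 0: weight = 6, length = 1, mean = 6/1 ≈ 6.000
  cycle 1 → 1: weight = 3, length = 1, mean = 3/1 ≈ 3.000
  cycle 0 → 1 → 0: weight = 5, length = 2, mean = 5/2 ≈ 2.500
  cycle 1 → 0 → 1: weight = 5, length = 2, mean = 5/2 ≈ 2.500
Minimum mean = 2.500, attained e.g. along the cycle 0 → 1 → 0 with weight 5 and length 2. So λ(A) = 5/2 = 5/2.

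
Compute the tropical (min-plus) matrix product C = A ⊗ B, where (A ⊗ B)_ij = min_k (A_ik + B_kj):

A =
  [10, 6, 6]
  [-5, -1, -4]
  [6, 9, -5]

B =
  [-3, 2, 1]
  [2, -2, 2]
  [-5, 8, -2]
A ⊗ B =
  [1, 4, 4]
  [-9, -3, -6]
  [-10, 3, -7]

Apply the min-plus product entry-by-entry:
  C[0][0] = min over k of (A[0][0] + B[0][0] = 10 + -3 = 7, A[0][1] + B[1][0] = 6 + 2 = 8, A[0][2] + B[2][0] = 6 + -5 = 1) = 1 (attained at k = 2)
  C[0][1] = min over k of (A[0][0] + B[0][1] = 10 + 2 = 12, A[0][1] + B[1][1] = 6 + -2 = 4, A[0][2] + B[2][1] = 6 + 8 = 14) = 4 (attained at k = 1)
  C[0][2] = min over k of (A[0][0] + B[0][2] = 10 + 1 = 11, A[0][1] + B[1][2] = 6 + 2 = 8, A[0][2] + B[2][2] = 6 + -2 = 4) = 4 (attained at k = 2)
  C[1][0] = min over k of (A[1][0] + B[0][0] = -5 + -3 = -8, A[1][1] + B[1][0] = -1 + 2 = 1, A[1][2] + B[2][0] = -4 + -5 = -9) = -9 (attained at k = 2)
  C[1][1] = min over k of (A[1][0] + B[0][1] = -5 + 2 = -3, A[1][1] + B[1][1] = -1 + -2 = -3, A[1][2] + B[2][1] = -4 + 8 = 4) = -3 (attained at k = 0)
  C[1][2] = min over k of (A[1][0] + B[0][2] = -5 + 1 = -4, A[1][1] + B[1][2] = -1 + 2 = 1, A[1][2] + B[2][2] = -4 + -2 = -6) = -6 (attained at k = 2)
  C[2][0] = min over k of (A[2][0] + B[0][0] = 6 + -3 = 3, A[2][1] + B[1][0] = 9 + 2 = 11, A[2][2] + B[2][0] = -5 + -5 = -10) = -10 (attained at k = 2)
  C[2][1] = min over k of (A[2][0] + B[0][1] = 6 + 2 = 8, A[2][1] + B[1][1] = 9 + -2 = 7, A[2][2] + B[2][1] = -5 + 8 = 3) = 3 (attained at k = 2)
  C[2][2] = min over k of (A[2][0] + B[0][2] = 6 + 1 = 7, A[2][1] + B[1][2] = 9 + 2 = 11, A[2][2] + B[2][2] = -5 + -2 = -7) = -7 (attained at k = 2)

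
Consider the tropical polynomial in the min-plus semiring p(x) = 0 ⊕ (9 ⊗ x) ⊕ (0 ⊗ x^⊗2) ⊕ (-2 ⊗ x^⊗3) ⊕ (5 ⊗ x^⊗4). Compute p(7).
p(7) = 0

A tropical monomial a ⊗ x^⊗i evaluates to a + i · x. Evaluating each term at x = 7:
  Term 0 contributes 0 + 0 · 7 = 0
  Term 1 contributes 9 + 1 · 7 = 16
  Term 2 contributes 0 + 2 · 7 = 14
  Term 3 contributes -2 + 3 · 7 = 19
  Term 4 contributes 5 + 4 · 7 = 33
p(7) = ⊕ of these = min[0, 16, 14, 19, 33] = 0.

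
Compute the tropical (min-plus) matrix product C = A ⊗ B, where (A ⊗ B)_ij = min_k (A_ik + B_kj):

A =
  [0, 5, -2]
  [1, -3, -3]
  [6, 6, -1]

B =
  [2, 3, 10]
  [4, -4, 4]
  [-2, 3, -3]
A ⊗ B =
  [-4, 1, -5]
  [-5, -7, -6]
  [-3, 2, -4]

Apply the min-plus product entry-by-entry:
  C[0][0] = min over k of (A[0][0] + B[0][0] = 0 + 2 = 2, A[0][1] + B[1][0] = 5 + 4 = 9, A[0][2] + B[2][0] = -2 + -2 = -4) = -4 (attained at k = 2)
  C[0][1] = min over k of (A[0][0] + B[0][1] = 0 + 3 = 3, A[0][1] + B[1][1] = 5 + -4 = 1, A[0][2] + B[2][1] = -2 + 3 = 1) = 1 (attained at k = 1)
  C[0][2] = min over k of (A[0][0] + B[0][2] = 0 + 10 = 10, A[0][1] + B[1][2] = 5 + 4 = 9, A[0][2] + B[2][2] = -2 + -3 = -5) = -5 (attained at k = 2)
  C[1][0] = min over k of (A[1][0] + B[0][0] = 1 + 2 = 3, A[1][1] + B[1][0] = -3 + 4 = 1, A[1][2] + B[2][0] = -3 + -2 = -5) = -5 (attained at k = 2)
  C[1][1] = min over k of (A[1][0] + B[0][1] = 1 + 3 = 4, A[1][1] + B[1][1] = -3 + -4 = -7, A[1][2] + B[2][1] = -3 + 3 = 0) = -7 (attained at k = 1)
  C[1][2] = min over k of (A[1][0] + B[0][2] = 1 + 10 = 11, A[1][1] + B[1][2] = -3 + 4 = 1, A[1][2] + B[2][2] = -3 + -3 = -6) = -6 (attained at k = 2)
  C[2][0] = min over k of (A[2][0] + B[0][0] = 6 + 2 = 8, A[2][1] + B[1][0] = 6 + 4 = 10, A[2][2] + B[2][0] = -1 + -2 = -3) = -3 (attained at k = 2)
  C[2][1] = min over k of (A[2][0] + B[0][1] = 6 + 3 = 9, A[2][1] + B[1][1] = 6 + -4 = 2, A[2][2] + B[2][1] = -1 + 3 = 2) = 2 (attained at k = 1)
  C[2][2] = min over k of (A[2][0] + B[0][2] = 6 + 10 = 16, A[2][1] + B[1][2] = 6 + 4 = 10, A[2][2] + B[2][2] = -1 + -3 = -4) = -4 (attained at k = 2)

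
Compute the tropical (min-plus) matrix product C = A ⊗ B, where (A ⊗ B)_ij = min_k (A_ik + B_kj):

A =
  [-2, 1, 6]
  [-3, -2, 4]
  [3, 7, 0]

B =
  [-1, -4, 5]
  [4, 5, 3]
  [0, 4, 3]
A ⊗ B =
  [-3, -6, 3]
  [-4, -7, 1]
  [0, -1, 3]

Apply the min-plus product entry-by-entry:
  C[0][0] = min over k of (A[0][0] + B[0][0] = -2 + -1 = -3, A[0][1] + B[1][0] = 1 + 4 = 5, A[0][2] + B[2][0] = 6 + 0 = 6) = -3 (attained at k = 0)
  C[0][1] = min over k of (A[0][0] + B[0][1] = -2 + -4 = -6, A[0][1] + B[1][1] = 1 + 5 = 6, A[0][2] + B[2][1] = 6 + 4 = 10) = -6 (attained at k = 0)
  C[0][2] = min over k of (A[0][0] + B[0][2] = -2 + 5 = 3, A[0][1] + B[1][2] = 1 + 3 = 4, A[0][2] + B[2][2] = 6 + 3 = 9) = 3 (attained at k = 0)
  C[1][0] = min over k of (A[1][0] + B[0][0] = -3 + -1 = -4, A[1][1] + B[1][0] = -2 + 4 = 2, A[1][2] + B[2][0] = 4 + 0 = 4) = -4 (attained at k = 0)
  C[1][1] = min over k of (A[1][0] + B[0][1] = -3 + -4 = -7, A[1][1] + B[1][1] = -2 + 5 = 3, A[1][2] + B[2][1] = 4 + 4 = 8) = -7 (attained at k = 0)
  C[1][2] = min over k of (A[1][0] + B[0][2] = -3 + 5 = 2, A[1][1] + B[1][2] = -2 + 3 = 1, A[1][2] + B[2][2] = 4 + 3 = 7) = 1 (attained at k = 1)
  C[2][0] = min over k of (A[2][0] + B[0][0] = 3 + -1 = 2, A[2][1] + B[1][0] = 7 + 4 = 11, A[2][2] + B[2][0] = 0 + 0 = 0) = 0 (attained at k = 2)
  C[2][1] = min over k of (A[2][0] + B[0][1] = 3 + -4 = -1, A[2][1] + B[1][1] = 7 + 5 = 12, A[2][2] + B[2][1] = 0 + 4 = 4) = -1 (attained at k = 0)
  C[2][2] = min over k of (A[2][0] + B[0][2] = 3 + 5 = 8, A[2][1] + B[1][2] = 7 + 3 = 10, A[2][2] + B[2][2] = 0 + 3 = 3) = 3 (attained at k = 2)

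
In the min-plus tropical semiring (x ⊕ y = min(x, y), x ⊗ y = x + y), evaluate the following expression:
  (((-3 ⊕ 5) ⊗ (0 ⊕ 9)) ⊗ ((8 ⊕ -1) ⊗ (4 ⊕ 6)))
(((-3 ⊕ 5) ⊗ (0 ⊕ 9)) ⊗ ((8 ⊕ -1) ⊗ (4 ⊕ 6))) = 0

Expand innermost to outermost. Recall ⊕ takes the minimum of its arguments and ⊗ takes their sum. Working out the expression (((-3 ⊕ 5) ⊗ (0 ⊕ 9)) ⊗ ((8 ⊕ -1) ⊗ (4 ⊕ 6))) gives 0.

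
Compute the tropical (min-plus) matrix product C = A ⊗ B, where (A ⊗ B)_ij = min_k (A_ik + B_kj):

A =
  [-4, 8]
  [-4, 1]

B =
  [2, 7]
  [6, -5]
A ⊗ B =
  [-2, 3]
  [-2, -4]

Apply the min-plus product entry-by-entry:
  C[0][0] = min over k of (A[0][0] + B[0][0] = -4 + 2 = -2, A[0][1] + B[1][0] = 8 + 6 = 14) = -2 (attained at k = 0)
  C[0][1] = min over k of (A[0][0] + B[0][1] = -4 + 7 = 3, A[0][1] + B[1][1] = 8 + -5 = 3) = 3 (attained at k = 0)
  C[1][0] = min over k of (A[1][0] + B[0][0] = -4 + 2 = -2, A[1][1] + B[1][0] = 1 + 6 = 7) = -2 (attained at k = 0)
  C[1][1] = min over k of (A[1][0] + B[0][1] = -4 + 7 = 3, A[1][1] + B[1][1] = 1 + -5 = -4) = -4 (attained at k = 1)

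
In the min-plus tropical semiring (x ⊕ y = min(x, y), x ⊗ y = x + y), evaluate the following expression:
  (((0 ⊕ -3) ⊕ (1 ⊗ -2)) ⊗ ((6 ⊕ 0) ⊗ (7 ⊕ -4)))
(((0 ⊕ -3) ⊕ (1 ⊗ -2)) ⊗ ((6 ⊕ 0) ⊗ (7 ⊕ -4))) = -7

Expand innermost to outermost. Recall ⊕ takes the minimum of its arguments and ⊗ takes their sum. Working out the expression (((0 ⊕ -3) ⊕ (1 ⊗ -2)) ⊗ ((6 ⊕ 0) ⊗ (7 ⊕ -4))) gives -7.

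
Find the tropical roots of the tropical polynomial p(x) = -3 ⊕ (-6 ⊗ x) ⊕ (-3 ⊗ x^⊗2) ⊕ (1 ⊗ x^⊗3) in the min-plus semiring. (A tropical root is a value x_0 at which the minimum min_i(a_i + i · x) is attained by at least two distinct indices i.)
Roots: {-4, -3, 3}

Each tropical root is a break point of the lower envelope of the lines y = a_i + i · x (there are 4 lines, with slopes 0, 1, ..., 3). Only the lines that attain the minimum somewhere contribute to roots; other lines are dominated. Here the surviving (envelope) indices are i = 3, i = 2, i = 1, i = 0.
Intersections between consecutive envelope lines give the roots: for adjacent envelope indices i < j the intersection is x = (a_i − a_j) / (j − i). Reading off the sorted break points: {-4, -3, 3}.
Verification: at each break x_0, at least two indices attain the minimum of min_i(a_i + i · x_0).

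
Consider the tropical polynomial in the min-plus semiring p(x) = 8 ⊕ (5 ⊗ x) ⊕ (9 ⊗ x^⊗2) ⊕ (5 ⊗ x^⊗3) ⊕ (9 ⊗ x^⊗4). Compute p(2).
p(2) = 7

A tropical monomial a ⊗ x^⊗i evaluates to a + i · x. Evaluating each term at x = 2:
  Term 0 contributes 8 + 0 · 2 = 8
  Term 1 contributes 5 + 1 · 2 = 7
  Term 2 contributes 9 + 2 · 2 = 13
  Term 3 contributes 5 + 3 · 2 = 11
  Term 4 contributes 9 + 4 · 2 = 17
p(2) = ⊕ of these = min[8, 7, 13, 11, 17] = 7.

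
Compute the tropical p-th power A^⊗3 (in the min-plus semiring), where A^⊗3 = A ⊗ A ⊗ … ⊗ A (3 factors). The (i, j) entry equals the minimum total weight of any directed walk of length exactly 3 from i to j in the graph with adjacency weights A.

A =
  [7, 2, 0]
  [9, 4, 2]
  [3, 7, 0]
A^⊗3 =
  [3, 5, 0]
  [5, 7, 2]
  [3, 5, 0]

Each entry (A^⊗3)_ij equals the minimum over all length-3 walks i = v_0 → v_1 → … → v_3 = j of Σ_t A[v_t][v_{t+1}]. For example, for (i, j) = (0, 2) we minimise over 9 possible intermediate vertex sequences; the minimum is 0, attained along the walk 0 → 2 → 2 → 2.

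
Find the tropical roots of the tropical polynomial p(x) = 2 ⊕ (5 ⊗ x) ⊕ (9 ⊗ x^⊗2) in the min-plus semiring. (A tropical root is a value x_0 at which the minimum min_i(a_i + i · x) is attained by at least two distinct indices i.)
Roots: {-4, -3}

Each tropical root is a break point of the lower envelope of the lines y = a_i + i · x (there are 3 lines, with slopes 0, 1, ..., 2). Only the lines that attain the minimum somewhere contribute to roots; other lines are dominated. Here the surviving (envelope) indices are i = 2, i = 1, i = 0.
Intersections between consecutive envelope lines give the roots: for adjacent envelope indices i < j the intersection is x = (a_i − a_j) / (j − i). Reading off the sorted break points: {-4, -3}.
Verification: at each break x_0, at least two indices attain the minimum of min_i(a_i + i · x_0).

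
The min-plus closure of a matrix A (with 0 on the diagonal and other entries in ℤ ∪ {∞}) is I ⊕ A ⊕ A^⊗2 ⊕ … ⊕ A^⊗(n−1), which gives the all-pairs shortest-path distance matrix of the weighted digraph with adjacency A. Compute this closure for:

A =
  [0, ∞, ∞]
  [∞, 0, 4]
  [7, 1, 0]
Closure =
  [0, ∞, ∞]
  [11, 0, 4]
  [7, 1, 0]

This is the Floyd-Warshall all-pairs shortest-path computation. For each intermediate vertex k = 0, 1, …, 2, update dist[i][j] ← min(dist[i][j], dist[i][k] + dist[k][j]). The final matrix gives, for each (i, j), the minimum total weight of any directed path from i to j (possibly empty when i = j).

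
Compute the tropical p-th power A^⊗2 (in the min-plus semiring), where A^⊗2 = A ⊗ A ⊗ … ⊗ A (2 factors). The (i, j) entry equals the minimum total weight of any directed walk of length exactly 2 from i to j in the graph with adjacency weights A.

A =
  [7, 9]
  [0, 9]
A^⊗2 =
  [9, 16]
  [7, 9]

Each entry (A^⊗2)_ij equals the minimum over all length-2 walks i = v_0 → v_1 → … → v_2 = j of Σ_t A[v_t][v_{t+1}]. For example, for (i, j) = (0, 1) we minimise over 2 possible intermediate vertex sequences; the minimum is 16, attained along the walk 0 → 0 → 1.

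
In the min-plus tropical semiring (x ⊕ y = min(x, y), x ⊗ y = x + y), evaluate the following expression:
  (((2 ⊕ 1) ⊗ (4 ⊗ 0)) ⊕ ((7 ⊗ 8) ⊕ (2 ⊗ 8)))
(((2 ⊕ 1) ⊗ (4 ⊗ 0)) ⊕ ((7 ⊗ 8) ⊕ (2 ⊗ 8))) = 5

Expand innermost to outermost. Recall ⊕ takes the minimum of its arguments and ⊗ takes their sum. Working out the expression (((2 ⊕ 1) ⊗ (4 ⊗ 0)) ⊕ ((7 ⊗ 8) ⊕ (2 ⊗ 8))) gives 5.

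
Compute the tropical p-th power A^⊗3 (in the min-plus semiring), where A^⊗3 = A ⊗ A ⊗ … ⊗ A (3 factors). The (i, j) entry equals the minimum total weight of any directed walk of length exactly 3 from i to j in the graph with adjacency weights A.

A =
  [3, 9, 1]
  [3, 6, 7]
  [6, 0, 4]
A^⊗3 =
  [4, 4, 7]
  [9, 4, 7]
  [6, 7, 4]

Each entry (A^⊗3)_ij equals the minimum over all length-3 walks i = v_0 → v_1 → … → v_3 = j of Σ_t A[v_t][v_{t+1}]. For example, for (i, j) = (0, 2) we minimise over 9 possible intermediate vertex sequences; the minimum is 7, attained along the walk 0 → 0 → 0 → 2.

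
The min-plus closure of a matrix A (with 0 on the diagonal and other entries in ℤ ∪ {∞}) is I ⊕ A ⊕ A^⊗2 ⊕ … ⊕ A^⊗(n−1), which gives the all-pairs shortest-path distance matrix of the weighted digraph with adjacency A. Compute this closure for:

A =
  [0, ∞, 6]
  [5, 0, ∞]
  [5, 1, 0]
Closure =
  [0, 7, 6]
  [5, 0, 11]
  [5, 1, 0]

This is the Floyd-Warshall all-pairs shortest-path computation. For each intermediate vertex k = 0, 1, …, 2, update dist[i][j] ← min(dist[i][j], dist[i][k] + dist[k][j]). The final matrix gives, for each (i, j), the minimum total weight of any directed path from i to j (possibly empty when i = j).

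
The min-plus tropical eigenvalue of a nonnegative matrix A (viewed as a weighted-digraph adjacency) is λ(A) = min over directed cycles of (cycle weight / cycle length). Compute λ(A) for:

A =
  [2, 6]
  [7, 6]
λ(A) = 2

Enumerate directed cycles and compute their means (weight / length). Sample:
  cycle 0 → 0: weight = 2, length = 1, mean = 2/1 ≈ 2.000
  cycle 1 → 1: weight = 6, length = 1, mean = 6/1 ≈ 6.000
  cycle 0 → 1 → 0: weight = 13, length = 2, mean = 13/2 ≈ 6.500
  cycle 1 → 0 → 1: weight = 13, length = 2, mean = 13/2 ≈ 6.500
Minimum mean = 2.000, attained e.g. along the cycle 0 → 0 with weight 2 and length 1. So λ(A) = 2/1 = 2.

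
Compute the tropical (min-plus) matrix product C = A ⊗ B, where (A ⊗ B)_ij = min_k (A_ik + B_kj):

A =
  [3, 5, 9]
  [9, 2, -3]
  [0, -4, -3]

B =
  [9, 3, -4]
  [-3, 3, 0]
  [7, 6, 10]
A ⊗ B =
  [2, 6, -1]
  [-1, 3, 2]
  [-7, -1, -4]

Apply the min-plus product entry-by-entry:
  C[0][0] = min over k of (A[0][0] + B[0][0] = 3 + 9 = 12, A[0][1] + B[1][0] = 5 + -3 = 2, A[0][2] + B[2][0] = 9 + 7 = 16) = 2 (attained at k = 1)
  C[0][1] = min over k of (A[0][0] + B[0][1] = 3 + 3 = 6, A[0][1] + B[1][1] = 5 + 3 = 8, A[0][2] + B[2][1] = 9 + 6 = 15) = 6 (attained at k = 0)
  C[0][2] = min over k of (A[0][0] + B[0][2] = 3 + -4 = -1, A[0][1] + B[1][2] = 5 + 0 = 5, A[0][2] + B[2][2] = 9 + 10 = 19) = -1 (attained at k = 0)
  C[1][0] = min over k of (A[1][0] + B[0][0] = 9 + 9 = 18, A[1][1] + B[1][0] = 2 + -3 = -1, A[1][2] + B[2][0] = -3 + 7 = 4) = -1 (attained at k = 1)
  C[1][1] = min over k of (A[1][0] + B[0][1] = 9 + 3 = 12, A[1][1] + B[1][1] = 2 + 3 = 5, A[1][2] + B[2][1] = -3 + 6 = 3) = 3 (attained at k = 2)
  C[1][2] = min over k of (A[1][0] + B[0][2] = 9 + -4 = 5, A[1][1] + B[1][2] = 2 + 0 = 2, A[1][2] + B[2][2] = -3 + 10 = 7) = 2 (attained at k = 1)
  C[2][0] = min over k of (A[2][0] + B[0][0] = 0 + 9 = 9, A[2][1] + B[1][0] = -4 + -3 = -7, A[2][2] + B[2][0] = -3 + 7 = 4) = -7 (attained at k = 1)
  C[2][1] = min over k of (A[2][0] + B[0][1] = 0 + 3 = 3, A[2][1] + B[1][1] = -4 + 3 = -1, A[2][2] + B[2][1] = -3 + 6 = 3) = -1 (attained at k = 1)
  C[2][2] = min over k of (A[2][0] + B[0][2] = 0 + -4 = -4, A[2][1] + B[1][2] = -4 + 0 = -4, A[2][2] + B[2][2] = -3 + 10 = 7) = -4 (attained at k = 0)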